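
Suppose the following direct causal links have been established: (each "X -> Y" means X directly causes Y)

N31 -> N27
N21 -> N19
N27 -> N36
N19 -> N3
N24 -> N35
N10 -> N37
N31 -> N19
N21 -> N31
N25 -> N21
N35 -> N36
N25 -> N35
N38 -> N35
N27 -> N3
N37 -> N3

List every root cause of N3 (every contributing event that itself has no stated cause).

N10, N25

Tracing upstream from N3: N3 ← N19 ← N21 ← N25.
A separate upstream branch: N3 ← N37 ← N10.
Each of those chain origins has no stated cause.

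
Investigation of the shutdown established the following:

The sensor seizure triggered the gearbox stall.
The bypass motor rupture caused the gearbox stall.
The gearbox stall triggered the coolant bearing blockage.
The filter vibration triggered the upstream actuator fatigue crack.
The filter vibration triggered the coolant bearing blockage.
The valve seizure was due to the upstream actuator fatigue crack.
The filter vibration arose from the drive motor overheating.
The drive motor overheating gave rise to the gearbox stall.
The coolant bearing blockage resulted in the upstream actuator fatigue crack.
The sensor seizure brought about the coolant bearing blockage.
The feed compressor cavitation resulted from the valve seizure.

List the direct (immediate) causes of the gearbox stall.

the bypass motor rupture, the drive motor overheating, the sensor seizure

the bypass motor rupture, the drive motor overheating, the sensor seizure → the gearbox stall with nothing further upstream stated.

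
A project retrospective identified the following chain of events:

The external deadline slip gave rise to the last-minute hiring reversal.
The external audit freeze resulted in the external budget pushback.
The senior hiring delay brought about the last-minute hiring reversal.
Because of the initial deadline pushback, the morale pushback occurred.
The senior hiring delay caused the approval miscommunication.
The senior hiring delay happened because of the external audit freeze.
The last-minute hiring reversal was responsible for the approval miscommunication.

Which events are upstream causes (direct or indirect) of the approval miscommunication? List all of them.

the external audit freeze, the external deadline slip, the last-minute hiring reversal, the senior hiring delay

Immediate causes of the approval miscommunication: the senior hiring delay, the last-minute hiring reversal.
Further upstream: the external audit freeze, the external deadline slip.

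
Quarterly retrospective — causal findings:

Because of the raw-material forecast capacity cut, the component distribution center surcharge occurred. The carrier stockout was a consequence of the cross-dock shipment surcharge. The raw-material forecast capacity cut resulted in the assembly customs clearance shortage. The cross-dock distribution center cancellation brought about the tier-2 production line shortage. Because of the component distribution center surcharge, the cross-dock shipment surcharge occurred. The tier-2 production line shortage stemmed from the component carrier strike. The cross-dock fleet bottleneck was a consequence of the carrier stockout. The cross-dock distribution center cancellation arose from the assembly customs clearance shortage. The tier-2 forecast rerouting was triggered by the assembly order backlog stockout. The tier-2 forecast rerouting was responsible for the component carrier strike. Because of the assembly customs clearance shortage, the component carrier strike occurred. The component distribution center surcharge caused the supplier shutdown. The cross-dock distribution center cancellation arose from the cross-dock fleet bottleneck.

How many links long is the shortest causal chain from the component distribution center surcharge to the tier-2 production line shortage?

Shortest chain: the component distribution center surcharge → the cross-dock shipment surcharge → the carrier stockout → the cross-dock fleet bottleneck → the cross-dock distribution center cancellation → the tier-2 production line shortage.

5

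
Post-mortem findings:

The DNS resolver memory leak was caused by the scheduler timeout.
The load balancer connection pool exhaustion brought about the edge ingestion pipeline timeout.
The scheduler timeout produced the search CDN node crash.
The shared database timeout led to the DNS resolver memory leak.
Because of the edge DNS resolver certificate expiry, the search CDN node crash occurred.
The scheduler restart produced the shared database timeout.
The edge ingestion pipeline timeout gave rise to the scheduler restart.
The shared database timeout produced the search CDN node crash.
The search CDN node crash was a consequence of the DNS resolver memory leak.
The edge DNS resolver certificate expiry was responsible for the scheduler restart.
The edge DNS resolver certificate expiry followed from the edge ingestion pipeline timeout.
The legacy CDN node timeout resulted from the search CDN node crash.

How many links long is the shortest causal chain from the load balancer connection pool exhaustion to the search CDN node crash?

3

Shortest chain: the load balancer connection pool exhaustion → the edge ingestion pipeline timeout → the edge DNS resolver certificate expiry → the search CDN node crash.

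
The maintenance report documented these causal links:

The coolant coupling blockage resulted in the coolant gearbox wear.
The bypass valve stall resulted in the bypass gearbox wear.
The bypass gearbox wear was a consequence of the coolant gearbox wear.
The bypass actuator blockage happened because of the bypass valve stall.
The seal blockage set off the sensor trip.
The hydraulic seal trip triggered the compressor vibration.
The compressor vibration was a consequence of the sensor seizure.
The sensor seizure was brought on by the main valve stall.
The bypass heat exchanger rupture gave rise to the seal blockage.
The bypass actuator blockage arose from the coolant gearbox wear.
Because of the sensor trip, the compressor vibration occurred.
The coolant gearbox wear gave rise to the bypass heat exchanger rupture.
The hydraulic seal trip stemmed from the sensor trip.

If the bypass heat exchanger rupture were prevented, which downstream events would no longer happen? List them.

Downstream of the bypass heat exchanger rupture: the seal blockage, the sensor trip, the hydraulic seal trip, the compressor vibration.
Of those, still caused via another path: the compressor vibration.
The remainder have no surviving cause.

the hydraulic seal trip, the seal blockage, the sensor trip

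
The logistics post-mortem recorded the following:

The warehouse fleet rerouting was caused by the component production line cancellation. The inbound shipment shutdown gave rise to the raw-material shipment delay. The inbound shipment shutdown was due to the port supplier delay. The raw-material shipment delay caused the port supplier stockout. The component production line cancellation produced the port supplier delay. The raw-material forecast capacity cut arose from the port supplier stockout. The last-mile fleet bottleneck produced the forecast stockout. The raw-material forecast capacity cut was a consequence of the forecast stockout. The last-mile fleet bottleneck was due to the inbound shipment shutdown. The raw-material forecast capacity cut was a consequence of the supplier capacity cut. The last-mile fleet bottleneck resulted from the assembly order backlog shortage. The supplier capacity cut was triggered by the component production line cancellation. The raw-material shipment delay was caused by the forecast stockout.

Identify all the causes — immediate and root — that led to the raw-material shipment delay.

Immediate causes of the raw-material shipment delay: the inbound shipment shutdown, the forecast stockout.
Further upstream: the component production line cancellation, the port supplier delay, the last-mile fleet bottleneck, the assembly order backlog shortage.

the assembly order backlog shortage, the component production line cancellation, the forecast stockout, the inbound shipment shutdown, the last-mile fleet bottleneck, the port supplier delay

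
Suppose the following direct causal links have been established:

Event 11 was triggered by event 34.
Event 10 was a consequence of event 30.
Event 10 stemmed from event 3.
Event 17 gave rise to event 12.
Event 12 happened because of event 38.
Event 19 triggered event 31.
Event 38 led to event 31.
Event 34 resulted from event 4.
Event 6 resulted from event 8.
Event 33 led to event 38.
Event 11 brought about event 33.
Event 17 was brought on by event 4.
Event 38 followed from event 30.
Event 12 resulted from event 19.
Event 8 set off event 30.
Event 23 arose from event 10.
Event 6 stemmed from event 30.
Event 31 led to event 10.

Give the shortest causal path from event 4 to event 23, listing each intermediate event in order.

event 4 → event 34
event 34 → event 11
event 11 → event 33
event 33 → event 38
event 38 → event 31
event 31 → event 10
event 10 → event 23
Length: 7 steps.

event 4 → event 34 → event 11 → event 33 → event 38 → event 31 → event 10 → event 23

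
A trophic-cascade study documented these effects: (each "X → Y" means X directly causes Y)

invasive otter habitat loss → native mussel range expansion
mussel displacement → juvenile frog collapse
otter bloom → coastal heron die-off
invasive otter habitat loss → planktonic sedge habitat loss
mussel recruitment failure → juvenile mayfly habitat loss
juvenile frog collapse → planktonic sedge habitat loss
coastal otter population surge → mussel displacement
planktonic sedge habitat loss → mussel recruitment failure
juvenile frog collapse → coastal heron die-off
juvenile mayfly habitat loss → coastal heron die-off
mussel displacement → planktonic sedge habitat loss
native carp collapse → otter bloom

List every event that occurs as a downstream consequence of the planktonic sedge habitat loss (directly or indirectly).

Direct effects: the mussel recruitment failure.
2 steps out: the juvenile mayfly habitat loss.
3 steps out: the coastal heron die-off.
Not reachable from it: the coastal otter population surge, the mussel displacement, the juvenile frog collapse, the native carp collapse, the invasive otter habitat loss, the native mussel range expansion, the otter bloom.

the coastal heron die-off, the juvenile mayfly habitat loss, the mussel recruitment failure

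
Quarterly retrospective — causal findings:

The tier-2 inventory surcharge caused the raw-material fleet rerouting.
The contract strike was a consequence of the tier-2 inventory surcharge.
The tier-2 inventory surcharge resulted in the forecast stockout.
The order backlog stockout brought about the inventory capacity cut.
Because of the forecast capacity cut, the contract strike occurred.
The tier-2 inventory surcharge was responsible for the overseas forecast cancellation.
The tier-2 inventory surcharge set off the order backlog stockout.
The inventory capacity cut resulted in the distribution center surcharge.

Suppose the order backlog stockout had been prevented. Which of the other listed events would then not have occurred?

the distribution center surcharge, the inventory capacity cut

Downstream of the order backlog stockout: the inventory capacity cut, the distribution center surcharge.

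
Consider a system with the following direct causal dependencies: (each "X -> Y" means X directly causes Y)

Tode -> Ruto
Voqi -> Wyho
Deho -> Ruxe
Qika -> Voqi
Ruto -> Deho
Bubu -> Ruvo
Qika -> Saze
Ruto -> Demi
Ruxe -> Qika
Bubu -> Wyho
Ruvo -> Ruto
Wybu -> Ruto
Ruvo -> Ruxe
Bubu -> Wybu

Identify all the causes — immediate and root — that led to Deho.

Immediate cause of Deho: Ruto.
Further upstream: Bubu, Wybu, Ruvo, Tode.

Bubu, Ruto, Ruvo, Tode, Wybu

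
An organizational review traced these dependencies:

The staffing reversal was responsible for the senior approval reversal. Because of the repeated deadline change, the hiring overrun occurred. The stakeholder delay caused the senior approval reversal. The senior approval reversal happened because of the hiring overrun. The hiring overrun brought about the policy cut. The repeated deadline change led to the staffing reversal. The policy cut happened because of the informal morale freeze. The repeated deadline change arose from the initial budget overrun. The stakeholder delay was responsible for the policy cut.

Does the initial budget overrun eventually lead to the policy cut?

Yes

There is a causal chain: the initial budget overrun → the repeated deadline change → the hiring overrun → the policy cut.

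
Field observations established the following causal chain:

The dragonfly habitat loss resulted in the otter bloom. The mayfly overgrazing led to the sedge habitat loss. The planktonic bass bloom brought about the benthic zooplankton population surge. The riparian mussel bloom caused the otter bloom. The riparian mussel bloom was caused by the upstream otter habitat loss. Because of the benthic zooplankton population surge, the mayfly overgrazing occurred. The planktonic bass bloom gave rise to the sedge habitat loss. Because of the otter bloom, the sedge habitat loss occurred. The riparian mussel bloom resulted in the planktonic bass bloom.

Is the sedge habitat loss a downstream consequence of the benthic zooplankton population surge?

There is a causal chain: the benthic zooplankton population surge → the mayfly overgrazing → the sedge habitat loss.

Yes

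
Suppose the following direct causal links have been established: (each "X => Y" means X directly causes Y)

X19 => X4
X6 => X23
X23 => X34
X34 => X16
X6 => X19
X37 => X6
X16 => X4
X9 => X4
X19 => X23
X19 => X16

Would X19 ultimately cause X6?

X19 leads to X23, X34, X16, X4; X6 is not among them.

No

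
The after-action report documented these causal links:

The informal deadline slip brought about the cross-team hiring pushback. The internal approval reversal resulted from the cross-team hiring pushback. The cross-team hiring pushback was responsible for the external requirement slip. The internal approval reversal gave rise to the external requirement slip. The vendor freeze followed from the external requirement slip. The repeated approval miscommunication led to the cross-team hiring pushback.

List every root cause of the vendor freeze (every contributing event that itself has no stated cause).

the informal deadline slip, the repeated approval miscommunication

Tracing upstream from the vendor freeze: the vendor freeze ← the external requirement slip ← the cross-team hiring pushback ← the repeated approval miscommunication.
A separate upstream branch: the vendor freeze ← the external requirement slip ← the cross-team hiring pushback ← the informal deadline slip.
Each of those chain origins has no stated cause.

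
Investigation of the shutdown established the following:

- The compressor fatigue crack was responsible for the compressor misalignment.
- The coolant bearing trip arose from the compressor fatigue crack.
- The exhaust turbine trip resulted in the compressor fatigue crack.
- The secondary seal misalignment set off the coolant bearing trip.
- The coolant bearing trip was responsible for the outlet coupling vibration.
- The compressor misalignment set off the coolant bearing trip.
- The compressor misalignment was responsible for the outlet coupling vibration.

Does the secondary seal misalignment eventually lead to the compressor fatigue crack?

The secondary seal misalignment leads to the coolant bearing trip, the outlet coupling vibration; the compressor fatigue crack is not among them.

No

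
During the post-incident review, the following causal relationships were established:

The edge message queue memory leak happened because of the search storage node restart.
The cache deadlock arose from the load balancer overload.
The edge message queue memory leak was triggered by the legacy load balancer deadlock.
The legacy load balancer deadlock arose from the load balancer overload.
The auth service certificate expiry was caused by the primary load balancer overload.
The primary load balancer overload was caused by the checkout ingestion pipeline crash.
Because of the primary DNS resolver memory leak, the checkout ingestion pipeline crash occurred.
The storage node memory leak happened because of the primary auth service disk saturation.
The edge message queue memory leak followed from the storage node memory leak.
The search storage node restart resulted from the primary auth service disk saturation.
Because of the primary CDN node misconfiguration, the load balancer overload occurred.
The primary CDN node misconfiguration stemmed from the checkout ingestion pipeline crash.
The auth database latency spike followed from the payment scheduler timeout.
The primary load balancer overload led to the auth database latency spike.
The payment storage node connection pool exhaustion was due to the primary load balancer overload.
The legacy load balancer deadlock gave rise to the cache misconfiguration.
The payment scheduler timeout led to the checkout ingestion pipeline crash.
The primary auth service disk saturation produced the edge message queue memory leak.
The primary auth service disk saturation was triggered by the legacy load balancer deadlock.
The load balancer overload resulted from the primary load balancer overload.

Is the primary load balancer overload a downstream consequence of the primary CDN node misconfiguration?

No

The primary CDN node misconfiguration leads to the load balancer overload, the legacy load balancer deadlock, the primary auth service disk saturation, the search storage node restart, the cache deadlock, the cache misconfiguration, the storage node memory leak, the edge message queue memory leak; the primary load balancer overload is not among them.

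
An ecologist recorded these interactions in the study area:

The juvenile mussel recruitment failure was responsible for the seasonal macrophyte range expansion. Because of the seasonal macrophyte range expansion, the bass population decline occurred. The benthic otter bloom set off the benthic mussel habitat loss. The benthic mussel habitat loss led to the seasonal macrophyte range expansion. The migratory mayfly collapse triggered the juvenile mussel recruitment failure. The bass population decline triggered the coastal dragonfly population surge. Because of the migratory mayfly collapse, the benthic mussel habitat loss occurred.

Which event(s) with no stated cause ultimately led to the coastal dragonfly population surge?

Tracing upstream from the coastal dragonfly population surge: the coastal dragonfly population surge ← the bass population decline ← the seasonal macrophyte range expansion ← the benthic mussel habitat loss ← the benthic otter bloom.
A separate upstream branch: the coastal dragonfly population surge ← the bass population decline ← the seasonal macrophyte range expansion ← the benthic mussel habitat loss ← the migratory mayfly collapse.
Each of those chain origins has no stated cause.

the benthic otter bloom, the migratory mayfly collapse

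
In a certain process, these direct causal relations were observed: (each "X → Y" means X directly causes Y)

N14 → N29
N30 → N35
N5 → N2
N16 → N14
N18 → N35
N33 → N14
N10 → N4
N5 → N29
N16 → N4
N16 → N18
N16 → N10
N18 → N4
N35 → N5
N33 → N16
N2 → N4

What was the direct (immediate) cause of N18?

N16

Upstream contributors include N33, but only N16 feeds directly into N18.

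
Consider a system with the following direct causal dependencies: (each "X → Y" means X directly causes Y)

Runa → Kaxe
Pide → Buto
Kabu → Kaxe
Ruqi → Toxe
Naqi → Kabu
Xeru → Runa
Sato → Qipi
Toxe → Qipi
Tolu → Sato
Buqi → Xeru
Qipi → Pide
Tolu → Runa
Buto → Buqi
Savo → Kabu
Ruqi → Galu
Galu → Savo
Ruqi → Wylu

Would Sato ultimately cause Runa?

There is a causal chain: Sato → Qipi → Pide → Buto → Buqi → Xeru → Runa.

Yes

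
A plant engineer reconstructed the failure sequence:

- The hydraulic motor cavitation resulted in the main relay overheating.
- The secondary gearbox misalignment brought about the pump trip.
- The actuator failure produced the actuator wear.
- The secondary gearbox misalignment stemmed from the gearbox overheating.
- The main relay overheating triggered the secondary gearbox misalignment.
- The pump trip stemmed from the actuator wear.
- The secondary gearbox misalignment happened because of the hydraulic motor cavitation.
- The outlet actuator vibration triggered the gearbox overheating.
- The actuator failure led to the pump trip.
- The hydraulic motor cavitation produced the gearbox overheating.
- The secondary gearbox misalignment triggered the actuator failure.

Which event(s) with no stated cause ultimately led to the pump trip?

the hydraulic motor cavitation, the outlet actuator vibration

Tracing upstream from the pump trip: the pump trip ← the secondary gearbox misalignment ← the hydraulic motor cavitation.
A separate upstream branch: the pump trip ← the secondary gearbox misalignment ← the gearbox overheating ← the outlet actuator vibration.
Each of those chain origins has no stated cause.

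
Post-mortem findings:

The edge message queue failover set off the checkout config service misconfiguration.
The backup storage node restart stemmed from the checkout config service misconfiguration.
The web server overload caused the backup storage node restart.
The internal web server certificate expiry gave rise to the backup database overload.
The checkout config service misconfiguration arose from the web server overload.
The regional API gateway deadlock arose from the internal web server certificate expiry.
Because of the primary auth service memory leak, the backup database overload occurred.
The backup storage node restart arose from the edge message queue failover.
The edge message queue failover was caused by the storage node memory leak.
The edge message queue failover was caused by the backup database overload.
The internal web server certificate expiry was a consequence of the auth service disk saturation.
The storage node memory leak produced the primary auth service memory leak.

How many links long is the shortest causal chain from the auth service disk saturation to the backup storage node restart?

Shortest chain: the auth service disk saturation → the internal web server certificate expiry → the backup database overload → the edge message queue failover → the backup storage node restart.

4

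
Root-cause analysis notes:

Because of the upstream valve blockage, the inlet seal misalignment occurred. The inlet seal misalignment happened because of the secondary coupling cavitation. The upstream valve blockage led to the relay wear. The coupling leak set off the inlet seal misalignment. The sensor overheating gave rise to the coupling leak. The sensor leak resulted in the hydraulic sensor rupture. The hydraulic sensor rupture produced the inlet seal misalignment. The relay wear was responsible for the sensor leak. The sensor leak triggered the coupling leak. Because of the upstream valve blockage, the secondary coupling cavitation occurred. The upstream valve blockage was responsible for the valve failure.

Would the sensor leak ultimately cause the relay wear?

The sensor leak leads to the hydraulic sensor rupture, the coupling leak, the inlet seal misalignment; the relay wear is not among them.

No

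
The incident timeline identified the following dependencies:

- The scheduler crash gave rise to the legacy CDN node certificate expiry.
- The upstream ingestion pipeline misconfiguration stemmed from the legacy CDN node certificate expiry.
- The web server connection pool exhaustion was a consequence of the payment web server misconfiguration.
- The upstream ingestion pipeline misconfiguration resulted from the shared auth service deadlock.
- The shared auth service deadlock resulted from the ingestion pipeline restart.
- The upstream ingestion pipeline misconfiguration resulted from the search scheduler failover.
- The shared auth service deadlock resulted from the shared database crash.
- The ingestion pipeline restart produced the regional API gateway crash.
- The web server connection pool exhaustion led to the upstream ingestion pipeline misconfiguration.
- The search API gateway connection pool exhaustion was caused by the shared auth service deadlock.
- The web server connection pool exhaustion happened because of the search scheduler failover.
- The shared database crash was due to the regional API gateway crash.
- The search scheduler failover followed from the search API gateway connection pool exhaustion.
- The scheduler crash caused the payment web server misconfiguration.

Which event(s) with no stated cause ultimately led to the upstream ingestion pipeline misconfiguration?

Tracing upstream from the upstream ingestion pipeline misconfiguration: the upstream ingestion pipeline misconfiguration ← the legacy CDN node certificate expiry ← the scheduler crash.
A separate upstream branch: the upstream ingestion pipeline misconfiguration ← the shared auth service deadlock ← the ingestion pipeline restart.
Each of those chain origins has no stated cause.

the ingestion pipeline restart, the scheduler crash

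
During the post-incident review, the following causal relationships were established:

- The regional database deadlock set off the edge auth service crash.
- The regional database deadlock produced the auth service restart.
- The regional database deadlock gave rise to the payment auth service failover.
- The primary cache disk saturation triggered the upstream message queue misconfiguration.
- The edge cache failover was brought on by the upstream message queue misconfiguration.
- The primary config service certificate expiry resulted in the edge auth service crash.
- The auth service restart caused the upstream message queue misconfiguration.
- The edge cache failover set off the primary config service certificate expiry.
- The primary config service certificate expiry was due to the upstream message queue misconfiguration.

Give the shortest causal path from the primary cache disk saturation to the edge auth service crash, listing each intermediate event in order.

the primary cache disk saturation → the upstream message queue misconfiguration → the primary config service certificate expiry → the edge auth service crash

the primary cache disk saturation → the upstream message queue misconfiguration
the upstream message queue misconfiguration → the primary config service certificate expiry
the primary config service certificate expiry → the edge auth service crash
Length: 3 steps.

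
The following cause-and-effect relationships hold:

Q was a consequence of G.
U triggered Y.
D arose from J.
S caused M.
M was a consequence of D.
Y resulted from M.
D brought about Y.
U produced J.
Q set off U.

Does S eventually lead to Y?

Yes

There is a causal chain: S → M → Y.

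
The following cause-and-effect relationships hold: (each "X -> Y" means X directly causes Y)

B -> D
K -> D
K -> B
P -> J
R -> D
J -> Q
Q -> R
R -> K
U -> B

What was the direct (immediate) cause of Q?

Upstream contributors include P, but only J feeds directly into Q.

J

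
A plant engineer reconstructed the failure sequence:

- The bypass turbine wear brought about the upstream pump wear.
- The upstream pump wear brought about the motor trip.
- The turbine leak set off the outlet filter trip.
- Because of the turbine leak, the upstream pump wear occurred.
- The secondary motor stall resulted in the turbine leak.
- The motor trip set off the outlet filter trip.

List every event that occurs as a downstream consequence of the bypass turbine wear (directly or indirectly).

the motor trip, the outlet filter trip, the upstream pump wear

Direct effects: the upstream pump wear.
2 steps out: the motor trip.
3 steps out: the outlet filter trip.
Not reachable from it: the secondary motor stall, the turbine leak.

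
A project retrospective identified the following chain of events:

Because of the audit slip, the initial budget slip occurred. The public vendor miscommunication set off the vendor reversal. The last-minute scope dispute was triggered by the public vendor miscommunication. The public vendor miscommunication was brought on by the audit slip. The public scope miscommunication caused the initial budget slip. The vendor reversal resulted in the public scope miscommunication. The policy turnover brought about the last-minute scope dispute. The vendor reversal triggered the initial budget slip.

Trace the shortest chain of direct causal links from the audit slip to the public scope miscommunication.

the audit slip → the public vendor miscommunication → the vendor reversal → the public scope miscommunication

the audit slip → the public vendor miscommunication
the public vendor miscommunication → the vendor reversal
the vendor reversal → the public scope miscommunication
Length: 3 steps.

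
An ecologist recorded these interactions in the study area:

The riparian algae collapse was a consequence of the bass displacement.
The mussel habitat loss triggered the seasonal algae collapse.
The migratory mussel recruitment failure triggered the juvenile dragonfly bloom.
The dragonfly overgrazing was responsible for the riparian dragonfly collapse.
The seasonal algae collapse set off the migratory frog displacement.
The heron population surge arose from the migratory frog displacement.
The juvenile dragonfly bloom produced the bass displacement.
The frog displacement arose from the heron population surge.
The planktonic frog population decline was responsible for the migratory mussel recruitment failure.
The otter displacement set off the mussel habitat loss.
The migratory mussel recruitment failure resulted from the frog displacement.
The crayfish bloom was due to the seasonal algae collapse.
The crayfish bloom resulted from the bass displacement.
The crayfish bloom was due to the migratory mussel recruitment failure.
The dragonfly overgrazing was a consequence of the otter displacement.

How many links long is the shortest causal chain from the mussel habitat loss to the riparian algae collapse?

8

Shortest chain: the mussel habitat loss → the seasonal algae collapse → the migratory frog displacement → the heron population surge → the frog displacement → the migratory mussel recruitment failure → the juvenile dragonfly bloom → the bass displacement → the riparian algae collapse.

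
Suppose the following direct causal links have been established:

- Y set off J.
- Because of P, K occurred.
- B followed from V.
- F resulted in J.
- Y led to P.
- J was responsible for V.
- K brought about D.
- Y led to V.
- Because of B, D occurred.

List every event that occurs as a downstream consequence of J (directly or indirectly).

Direct effects: V.
2 steps out: B.
3 steps out: D.
Not reachable from it: Y, P, K, F.

B, D, V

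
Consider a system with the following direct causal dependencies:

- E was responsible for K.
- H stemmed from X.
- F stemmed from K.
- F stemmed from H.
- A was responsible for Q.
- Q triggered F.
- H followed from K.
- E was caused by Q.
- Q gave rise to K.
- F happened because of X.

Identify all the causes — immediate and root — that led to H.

A, E, K, Q, X

Immediate causes of H: X, K.
Further upstream: A, Q, E.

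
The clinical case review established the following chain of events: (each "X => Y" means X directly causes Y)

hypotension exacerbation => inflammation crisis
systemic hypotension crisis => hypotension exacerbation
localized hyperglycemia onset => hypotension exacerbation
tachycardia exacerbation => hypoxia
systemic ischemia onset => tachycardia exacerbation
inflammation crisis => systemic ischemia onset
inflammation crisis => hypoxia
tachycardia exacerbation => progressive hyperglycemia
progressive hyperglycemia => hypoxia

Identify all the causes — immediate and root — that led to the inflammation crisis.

Immediate cause of the inflammation crisis: the hypotension exacerbation.
Further upstream: the localized hyperglycemia onset, the systemic hypotension crisis.

the hypotension exacerbation, the localized hyperglycemia onset, the systemic hypotension crisis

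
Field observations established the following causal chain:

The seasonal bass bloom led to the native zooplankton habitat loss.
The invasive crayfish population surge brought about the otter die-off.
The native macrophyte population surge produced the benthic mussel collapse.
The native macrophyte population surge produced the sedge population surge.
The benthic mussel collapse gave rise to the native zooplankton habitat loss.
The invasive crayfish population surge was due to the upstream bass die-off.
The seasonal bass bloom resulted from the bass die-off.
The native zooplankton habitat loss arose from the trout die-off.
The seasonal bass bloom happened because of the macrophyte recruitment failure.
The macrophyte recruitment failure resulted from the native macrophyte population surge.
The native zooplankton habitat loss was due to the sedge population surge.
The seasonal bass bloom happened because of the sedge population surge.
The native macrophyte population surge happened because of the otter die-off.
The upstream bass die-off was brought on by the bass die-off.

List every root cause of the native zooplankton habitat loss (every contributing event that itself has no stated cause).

Tracing upstream from the native zooplankton habitat loss: the native zooplankton habitat loss ← the seasonal bass bloom ← the bass die-off.
A separate upstream branch: the native zooplankton habitat loss ← the trout die-off.
Each of those chain origins has no stated cause.

the bass die-off, the trout die-off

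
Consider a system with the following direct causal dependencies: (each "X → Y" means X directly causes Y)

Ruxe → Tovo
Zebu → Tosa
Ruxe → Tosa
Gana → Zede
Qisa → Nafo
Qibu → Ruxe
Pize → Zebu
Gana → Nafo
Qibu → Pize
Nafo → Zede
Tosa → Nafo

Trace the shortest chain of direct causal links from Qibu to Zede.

Qibu → Ruxe
Ruxe → Tosa
Tosa → Nafo
Nafo → Zede
Length: 4 steps.

Qibu → Ruxe → Tosa → Nafo → Zede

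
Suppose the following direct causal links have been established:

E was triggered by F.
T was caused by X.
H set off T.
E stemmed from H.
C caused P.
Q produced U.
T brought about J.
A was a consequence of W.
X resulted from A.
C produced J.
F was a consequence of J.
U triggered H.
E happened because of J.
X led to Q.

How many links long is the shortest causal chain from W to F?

Shortest chain: W → A → X → T → J → F.

5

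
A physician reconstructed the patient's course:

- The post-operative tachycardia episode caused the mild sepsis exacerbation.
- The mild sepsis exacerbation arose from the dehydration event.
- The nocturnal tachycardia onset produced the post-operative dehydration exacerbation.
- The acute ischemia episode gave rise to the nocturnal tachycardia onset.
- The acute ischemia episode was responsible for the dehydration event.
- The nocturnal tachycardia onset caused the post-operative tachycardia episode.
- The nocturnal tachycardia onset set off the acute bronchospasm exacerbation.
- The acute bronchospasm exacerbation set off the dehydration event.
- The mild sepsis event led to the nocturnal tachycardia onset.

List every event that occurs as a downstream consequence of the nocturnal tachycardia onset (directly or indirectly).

Direct effects: the post-operative dehydration exacerbation, the acute bronchospasm exacerbation, the post-operative tachycardia episode.
2 steps out: the dehydration event, the mild sepsis exacerbation.
Not reachable from it: the acute ischemia episode, the mild sepsis event.

the acute bronchospasm exacerbation, the dehydration event, the mild sepsis exacerbation, the post-operative dehydration exacerbation, the post-operative tachycardia episode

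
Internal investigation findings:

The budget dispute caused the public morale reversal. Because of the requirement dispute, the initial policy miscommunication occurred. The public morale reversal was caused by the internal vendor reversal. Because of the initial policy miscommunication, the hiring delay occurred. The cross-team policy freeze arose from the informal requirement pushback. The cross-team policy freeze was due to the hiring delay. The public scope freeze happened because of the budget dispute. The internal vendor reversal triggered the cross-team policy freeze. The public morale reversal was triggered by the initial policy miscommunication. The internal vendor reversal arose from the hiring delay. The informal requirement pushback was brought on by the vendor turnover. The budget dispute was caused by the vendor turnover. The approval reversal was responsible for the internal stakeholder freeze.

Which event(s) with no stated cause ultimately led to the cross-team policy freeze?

Tracing upstream from the cross-team policy freeze: the cross-team policy freeze ← the hiring delay ← the initial policy miscommunication ← the requirement dispute.
A separate upstream branch: the cross-team policy freeze ← the informal requirement pushback ← the vendor turnover.
Each of those chain origins has no stated cause.

the requirement dispute, the vendor turnover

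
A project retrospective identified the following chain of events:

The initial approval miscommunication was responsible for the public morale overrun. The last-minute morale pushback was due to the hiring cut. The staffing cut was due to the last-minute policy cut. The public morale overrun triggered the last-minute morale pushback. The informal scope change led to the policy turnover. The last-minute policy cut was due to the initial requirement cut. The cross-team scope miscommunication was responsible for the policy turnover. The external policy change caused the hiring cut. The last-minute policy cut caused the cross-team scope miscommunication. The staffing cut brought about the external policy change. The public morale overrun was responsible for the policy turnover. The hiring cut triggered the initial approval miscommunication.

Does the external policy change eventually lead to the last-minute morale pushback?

Yes

There is a causal chain: the external policy change → the hiring cut → the last-minute morale pushback.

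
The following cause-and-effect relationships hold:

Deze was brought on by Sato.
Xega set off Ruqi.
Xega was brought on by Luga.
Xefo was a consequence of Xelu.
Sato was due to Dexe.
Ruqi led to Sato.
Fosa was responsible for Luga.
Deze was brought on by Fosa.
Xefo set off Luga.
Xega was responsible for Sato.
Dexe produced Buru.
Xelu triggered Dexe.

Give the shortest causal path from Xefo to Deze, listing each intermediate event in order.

Xefo → Luga
Luga → Xega
Xega → Sato
Sato → Deze
Length: 4 steps.

Xefo → Luga → Xega → Sato → Deze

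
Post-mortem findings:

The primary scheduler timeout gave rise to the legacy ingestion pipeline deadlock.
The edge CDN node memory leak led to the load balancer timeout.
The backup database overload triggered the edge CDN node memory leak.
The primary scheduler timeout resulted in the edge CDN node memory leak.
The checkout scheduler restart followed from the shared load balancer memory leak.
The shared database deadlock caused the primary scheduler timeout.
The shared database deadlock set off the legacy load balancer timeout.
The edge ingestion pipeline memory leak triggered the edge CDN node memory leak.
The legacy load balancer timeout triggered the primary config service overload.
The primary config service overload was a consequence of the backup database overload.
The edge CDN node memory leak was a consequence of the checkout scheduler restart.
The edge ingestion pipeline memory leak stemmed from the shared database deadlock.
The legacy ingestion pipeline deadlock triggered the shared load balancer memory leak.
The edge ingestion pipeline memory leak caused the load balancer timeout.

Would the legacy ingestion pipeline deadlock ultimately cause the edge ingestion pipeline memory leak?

The legacy ingestion pipeline deadlock leads to the shared load balancer memory leak, the checkout scheduler restart, the edge CDN node memory leak, the load balancer timeout; the edge ingestion pipeline memory leak is not among them.

No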